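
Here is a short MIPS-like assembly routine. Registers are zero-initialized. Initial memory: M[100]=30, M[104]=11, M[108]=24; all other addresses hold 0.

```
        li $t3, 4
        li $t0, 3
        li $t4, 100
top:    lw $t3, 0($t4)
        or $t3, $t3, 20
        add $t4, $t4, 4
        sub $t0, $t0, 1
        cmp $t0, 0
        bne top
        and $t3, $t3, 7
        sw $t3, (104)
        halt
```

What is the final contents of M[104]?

after li $t3, 4: $t3=4
after li $t0, 3: $t0=3
after li $t4, 100: $t4=100
after lw $t3, 0($t4): $t3=M[100]=30
after or $t3, $t3, 20: $t3=30|20=30
after add $t4, $t4, 4: $t4=100+4=104
after sub $t0, $t0, 1: $t0=3-1=2
cmp $t0, 0  (cmp 2,0)
bne top: taken
after lw $t3, 0($t4): $t3=M[104]=11
after or $t3, $t3, 20: $t3=11|20=31
after add $t4, $t4, 4: $t4=104+4=108
after sub $t0, $t0, 1: $t0=2-1=1
cmp $t0, 0  (cmp 1,0)
bne top: taken
after lw $t3, 0($t4): $t3=M[108]=24
after or $t3, $t3, 20: $t3=24|20=28
after add $t4, $t4, 4: $t4=108+4=112
after sub $t0, $t0, 1: $t0=1-1=0
cmp $t0, 0  (cmp 0,0)
bne top: not taken
after and $t3, $t3, 7: $t3=28&7=4
sw $t3, (104) → M[104]=4
halt.

4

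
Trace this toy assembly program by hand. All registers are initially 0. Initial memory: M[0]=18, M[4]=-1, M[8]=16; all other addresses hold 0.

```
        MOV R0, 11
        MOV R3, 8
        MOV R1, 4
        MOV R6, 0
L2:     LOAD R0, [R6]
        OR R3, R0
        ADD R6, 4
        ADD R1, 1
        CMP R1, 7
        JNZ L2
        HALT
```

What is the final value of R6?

12

R0=11
R3=8
R1=4
R6=0
R0=M[0]=18
R3=8|18=26
R6=0+4=4
R1=4+1=5
CMP R1, 7  (cmp 5,7)
JNZ L2: taken
R0=M[4]=-1
R3=26|(-1)=-1
R6=4+4=8
R1=5+1=6
CMP R1, 7  (cmp 6,7)
JNZ L2: taken
R0=M[8]=16
R3=(-1)|16=-1
R6=8+4=12
R1=6+1=7
CMP R1, 7  (cmp 7,7)
JNZ L2: not taken
halt.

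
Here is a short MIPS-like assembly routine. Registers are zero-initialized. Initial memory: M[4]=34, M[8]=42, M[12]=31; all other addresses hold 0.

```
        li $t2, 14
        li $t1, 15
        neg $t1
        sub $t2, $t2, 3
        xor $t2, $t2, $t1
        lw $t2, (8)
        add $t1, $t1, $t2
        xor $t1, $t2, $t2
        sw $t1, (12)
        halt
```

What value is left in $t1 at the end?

0

$t2=14
$t1=15
$t1=-(15)=-15
$t2=14-3=11
$t2=11^(-15)=-6
$t2=M[8]=42
$t1=(-15)+42=27
$t1=42^42=0
sw $t1, (12) → M[12]=0
halt.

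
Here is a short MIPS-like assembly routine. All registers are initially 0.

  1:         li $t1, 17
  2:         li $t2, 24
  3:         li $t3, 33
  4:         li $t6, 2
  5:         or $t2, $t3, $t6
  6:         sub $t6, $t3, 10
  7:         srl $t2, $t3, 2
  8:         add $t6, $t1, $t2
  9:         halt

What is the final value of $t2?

8

li $t1, 17 → $t1=17
li $t2, 24 → $t2=24
li $t3, 33 → $t3=33
li $t6, 2 → $t6=2
or $t2, $t3, $t6 → $t2=33|2=35
sub $t6, $t3, 10 → $t6=33-10=23
srl $t2, $t3, 2 → $t2=33>>2=8
add $t6, $t1, $t2 → $t6=17+8=25
halt.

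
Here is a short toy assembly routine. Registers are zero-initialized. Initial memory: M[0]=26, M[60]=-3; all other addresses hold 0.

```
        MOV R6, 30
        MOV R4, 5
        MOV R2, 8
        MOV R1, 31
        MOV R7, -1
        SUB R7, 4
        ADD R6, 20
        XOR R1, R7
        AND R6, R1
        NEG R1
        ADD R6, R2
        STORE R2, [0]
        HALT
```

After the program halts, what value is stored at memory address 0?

after MOV R6, 30: R6=30
after MOV R4, 5: R4=5
after MOV R2, 8: R2=8
after MOV R1, 31: R1=31
after MOV R7, -1: R7=-1
after SUB R7, 4: R7=(-1)-4=-5
after ADD R6, 20: R6=30+20=50
after XOR R1, R7: R1=31^(-5)=-28
after AND R6, R1: R6=50&(-28)=32
after NEG R1: R1=-(-28)=28
after ADD R6, R2: R6=32+8=40
STORE R2, [0] → M[0]=8
halt.

8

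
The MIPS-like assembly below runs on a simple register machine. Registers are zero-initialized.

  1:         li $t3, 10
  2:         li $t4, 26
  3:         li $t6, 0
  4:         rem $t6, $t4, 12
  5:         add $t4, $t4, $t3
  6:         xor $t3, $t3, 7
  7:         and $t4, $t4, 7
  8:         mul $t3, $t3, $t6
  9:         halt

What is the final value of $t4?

4

after li $t3, 10: $t3=10
after li $t4, 26: $t4=26
after li $t6, 0: $t6=0
after rem $t6, $t4, 12: $t6=26%12=2
after add $t4, $t4, $t3: $t4=26+10=36
after xor $t3, $t3, 7: $t3=10^7=13
after and $t4, $t4, 7: $t4=36&7=4
after mul $t3, $t3, $t6: $t3=13*2=26
halt.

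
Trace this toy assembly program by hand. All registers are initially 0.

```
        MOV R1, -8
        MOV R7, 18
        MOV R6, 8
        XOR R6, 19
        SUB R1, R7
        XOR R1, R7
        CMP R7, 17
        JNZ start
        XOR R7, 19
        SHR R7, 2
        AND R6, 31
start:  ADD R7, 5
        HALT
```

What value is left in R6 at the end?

27

R1=-8
R7=18
R6=8
R6=8^19=27
R1=(-8)-18=-26
R1=(-26)^18=-12
CMP R7, 17  (cmp 18,17)
JNZ start: taken
R7=18+5=23
halt.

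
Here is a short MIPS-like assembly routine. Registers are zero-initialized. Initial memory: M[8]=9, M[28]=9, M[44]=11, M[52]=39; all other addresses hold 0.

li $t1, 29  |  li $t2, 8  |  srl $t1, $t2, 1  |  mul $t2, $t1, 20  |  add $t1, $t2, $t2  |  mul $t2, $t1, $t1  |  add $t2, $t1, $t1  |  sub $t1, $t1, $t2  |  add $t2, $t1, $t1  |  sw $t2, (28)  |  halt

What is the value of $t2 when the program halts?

-320

$t1=29
$t2=8
$t1=8>>1=4
$t2=4*20=80
$t1=80+80=160
$t2=160*160=25600
$t2=160+160=320
$t1=160-320=-160
$t2=(-160)+(-160)=-320
sw $t2, (28) → M[28]=-320
halt.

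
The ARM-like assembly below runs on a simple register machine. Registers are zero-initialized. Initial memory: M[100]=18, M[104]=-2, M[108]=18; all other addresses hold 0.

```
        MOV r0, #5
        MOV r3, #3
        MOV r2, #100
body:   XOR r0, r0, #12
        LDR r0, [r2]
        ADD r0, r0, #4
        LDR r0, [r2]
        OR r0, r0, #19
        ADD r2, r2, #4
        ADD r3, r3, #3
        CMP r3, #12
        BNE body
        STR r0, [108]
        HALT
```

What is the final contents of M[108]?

19

r0=5
r3=3
r2=100
r0=5^12=9
r0=M[100]=18
r0=18+4=22
r0=M[100]=18
r0=18|19=19
r2=100+4=104
r3=3+3=6
CMP r3, #12  (cmp 6,12)
BNE body: taken
r0=19^12=31
r0=M[104]=-2
r0=(-2)+4=2
r0=M[104]=-2
r0=(-2)|19=-1
r2=104+4=108
r3=6+3=9
CMP r3, #12  (cmp 9,12)
BNE body: taken
r0=(-1)^12=-13
r0=M[108]=18
r0=18+4=22
r0=M[108]=18
r0=18|19=19
r2=108+4=112
r3=9+3=12
CMP r3, #12  (cmp 12,12)
BNE body: not taken
STR r0, [108] → M[108]=19
halt.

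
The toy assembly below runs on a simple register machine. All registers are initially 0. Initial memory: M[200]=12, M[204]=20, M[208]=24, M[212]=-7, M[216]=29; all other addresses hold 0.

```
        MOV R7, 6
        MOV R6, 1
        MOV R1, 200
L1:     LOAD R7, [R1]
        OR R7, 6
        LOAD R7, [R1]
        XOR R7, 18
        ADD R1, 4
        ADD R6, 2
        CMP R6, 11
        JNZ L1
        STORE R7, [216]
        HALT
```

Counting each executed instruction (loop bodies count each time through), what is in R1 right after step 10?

204

MOV R7, 6 → R7=6
MOV R6, 1 → R6=1
MOV R1, 200 → R1=200
LOAD R7, [R1] → R7=M[200]=12
OR R7, 6 → R7=12|6=14
LOAD R7, [R1] → R7=M[200]=12
XOR R7, 18 → R7=12^18=30
ADD R1, 4 → R1=200+4=204
ADD R6, 2 → R6=1+2=3
CMP R6, 11  (cmp 3,11)
After step 10: R1 = 204.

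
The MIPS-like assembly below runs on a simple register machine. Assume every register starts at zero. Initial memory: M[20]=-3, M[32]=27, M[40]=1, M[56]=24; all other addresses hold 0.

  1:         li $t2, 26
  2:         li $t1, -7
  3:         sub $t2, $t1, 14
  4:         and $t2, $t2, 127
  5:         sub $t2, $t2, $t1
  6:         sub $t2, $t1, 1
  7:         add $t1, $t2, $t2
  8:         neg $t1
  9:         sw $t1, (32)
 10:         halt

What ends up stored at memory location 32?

16

$t2=26
$t1=-7
$t2=(-7)-14=-21
$t2=(-21)&127=107
$t2=107-(-7)=114
$t2=(-7)-1=-8
$t1=(-8)+(-8)=-16
$t1=-(-16)=16
sw $t1, (32) → M[32]=16
halt.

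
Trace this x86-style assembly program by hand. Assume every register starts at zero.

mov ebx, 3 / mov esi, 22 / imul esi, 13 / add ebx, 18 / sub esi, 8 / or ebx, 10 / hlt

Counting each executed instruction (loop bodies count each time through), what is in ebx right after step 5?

21

ebx=3
esi=22
esi=22*13=286
ebx=3+18=21
esi=286-8=278
After step 5: ebx = 21.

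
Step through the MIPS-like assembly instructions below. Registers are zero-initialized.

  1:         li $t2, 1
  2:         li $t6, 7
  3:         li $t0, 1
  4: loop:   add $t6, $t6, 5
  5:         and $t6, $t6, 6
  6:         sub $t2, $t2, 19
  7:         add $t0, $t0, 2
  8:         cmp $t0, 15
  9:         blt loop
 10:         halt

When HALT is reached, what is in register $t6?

li $t2, 1 → $t2=1
li $t6, 7 → $t6=7
li $t0, 1 → $t0=1
add $t6, $t6, 5 → $t6=7+5=12
and $t6, $t6, 6 → $t6=12&6=4
sub $t2, $t2, 19 → $t2=1-19=-18
add $t0, $t0, 2 → $t0=1+2=3
cmp $t0, 15  (cmp 3,15)
blt loop: taken
add $t6, $t6, 5 → $t6=4+5=9
and $t6, $t6, 6 → $t6=9&6=0
sub $t2, $t2, 19 → $t2=(-18)-19=-37
add $t0, $t0, 2 → $t0=3+2=5
cmp $t0, 15  (cmp 5,15)
blt loop: taken
add $t6, $t6, 5 → $t6=0+5=5
and $t6, $t6, 6 → $t6=5&6=4
sub $t2, $t2, 19 → $t2=(-37)-19=-56
add $t0, $t0, 2 → $t0=5+2=7
cmp $t0, 15  (cmp 7,15)
blt loop: taken
add $t6, $t6, 5 → $t6=4+5=9
and $t6, $t6, 6 → $t6=9&6=0
sub $t2, $t2, 19 → $t2=(-56)-19=-75
add $t0, $t0, 2 → $t0=7+2=9
cmp $t0, 15  (cmp 9,15)
blt loop: taken
add $t6, $t6, 5 → $t6=0+5=5
and $t6, $t6, 6 → $t6=5&6=4
sub $t2, $t2, 19 → $t2=(-75)-19=-94
add $t0, $t0, 2 → $t0=9+2=11
cmp $t0, 15  (cmp 11,15)
blt loop: taken
add $t6, $t6, 5 → $t6=4+5=9
and $t6, $t6, 6 → $t6=9&6=0
sub $t2, $t2, 19 → $t2=(-94)-19=-113
add $t0, $t0, 2 → $t0=11+2=13
cmp $t0, 15  (cmp 13,15)
blt loop: taken
add $t6, $t6, 5 → $t6=0+5=5
and $t6, $t6, 6 → $t6=5&6=4
sub $t2, $t2, 19 → $t2=(-113)-19=-132
add $t0, $t0, 2 → $t0=13+2=15
cmp $t0, 15  (cmp 15,15)
blt loop: not taken
halt.

4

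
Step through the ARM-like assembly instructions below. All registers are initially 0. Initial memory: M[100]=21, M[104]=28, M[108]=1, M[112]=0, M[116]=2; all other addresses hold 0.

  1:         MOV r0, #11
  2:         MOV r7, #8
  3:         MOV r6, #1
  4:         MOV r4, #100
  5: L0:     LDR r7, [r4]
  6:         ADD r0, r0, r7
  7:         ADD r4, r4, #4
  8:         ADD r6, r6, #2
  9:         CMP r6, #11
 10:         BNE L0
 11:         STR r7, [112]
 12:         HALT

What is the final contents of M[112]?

2

after MOV r0, #11: r0=11
after MOV r7, #8: r7=8
after MOV r6, #1: r6=1
after MOV r4, #100: r4=100
after LDR r7, [r4]: r7=M[100]=21
after ADD r0, r0, r7: r0=11+21=32
after ADD r4, r4, #4: r4=100+4=104
after ADD r6, r6, #2: r6=1+2=3
CMP r6, #11  (cmp 3,11)
BNE L0: taken
after LDR r7, [r4]: r7=M[104]=28
after ADD r0, r0, r7: r0=32+28=60
after ADD r4, r4, #4: r4=104+4=108
after ADD r6, r6, #2: r6=3+2=5
CMP r6, #11  (cmp 5,11)
BNE L0: taken
after LDR r7, [r4]: r7=M[108]=1
after ADD r0, r0, r7: r0=60+1=61
after ADD r4, r4, #4: r4=108+4=112
after ADD r6, r6, #2: r6=5+2=7
CMP r6, #11  (cmp 7,11)
BNE L0: taken
after LDR r7, [r4]: r7=M[112]=0
after ADD r0, r0, r7: r0=61+0=61
after ADD r4, r4, #4: r4=112+4=116
after ADD r6, r6, #2: r6=7+2=9
CMP r6, #11  (cmp 9,11)
BNE L0: taken
after LDR r7, [r4]: r7=M[116]=2
after ADD r0, r0, r7: r0=61+2=63
after ADD r4, r4, #4: r4=116+4=120
after ADD r6, r6, #2: r6=9+2=11
CMP r6, #11  (cmp 11,11)
BNE L0: not taken
STR r7, [112] → M[112]=2
halt.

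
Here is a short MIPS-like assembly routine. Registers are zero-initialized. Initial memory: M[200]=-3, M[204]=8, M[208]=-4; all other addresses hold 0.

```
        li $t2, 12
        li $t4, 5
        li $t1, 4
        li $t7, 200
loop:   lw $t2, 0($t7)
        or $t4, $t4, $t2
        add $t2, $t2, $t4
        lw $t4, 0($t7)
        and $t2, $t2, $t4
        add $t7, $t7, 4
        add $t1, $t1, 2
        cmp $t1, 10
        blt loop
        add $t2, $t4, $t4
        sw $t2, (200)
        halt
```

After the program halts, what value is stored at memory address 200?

$t2=12
$t4=5
$t1=4
$t7=200
$t2=M[200]=-3
$t4=5|(-3)=-3
$t2=(-3)+(-3)=-6
$t4=M[200]=-3
$t2=(-6)&(-3)=-8
$t7=200+4=204
$t1=4+2=6
cmp $t1, 10  (cmp 6,10)
blt loop: taken
$t2=M[204]=8
$t4=(-3)|8=-3
$t2=8+(-3)=5
$t4=M[204]=8
$t2=5&8=0
$t7=204+4=208
$t1=6+2=8
cmp $t1, 10  (cmp 8,10)
blt loop: taken
$t2=M[208]=-4
$t4=8|(-4)=-4
$t2=(-4)+(-4)=-8
$t4=M[208]=-4
$t2=(-8)&(-4)=-8
$t7=208+4=212
$t1=8+2=10
cmp $t1, 10  (cmp 10,10)
blt loop: not taken
$t2=(-4)+(-4)=-8
sw $t2, (200) → M[200]=-8
halt.

-8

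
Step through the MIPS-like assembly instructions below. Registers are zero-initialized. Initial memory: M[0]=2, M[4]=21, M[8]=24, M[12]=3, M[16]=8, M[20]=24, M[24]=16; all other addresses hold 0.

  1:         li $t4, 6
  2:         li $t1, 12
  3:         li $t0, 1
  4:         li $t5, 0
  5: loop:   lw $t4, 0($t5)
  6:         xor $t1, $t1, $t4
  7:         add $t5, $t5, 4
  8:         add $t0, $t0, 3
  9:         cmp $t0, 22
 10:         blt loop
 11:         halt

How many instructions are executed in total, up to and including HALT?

$t4=6
$t1=12
$t0=1
$t5=0
$t4=M[0]=2
$t1=12^2=14
$t5=0+4=4
$t0=1+3=4
cmp $t0, 22  (cmp 4,22)
blt loop: taken
$t4=M[4]=21
$t1=14^21=27
$t5=4+4=8
$t0=4+3=7
cmp $t0, 22  (cmp 7,22)
blt loop: taken
$t4=M[8]=24
$t1=27^24=3
$t5=8+4=12
$t0=7+3=10
cmp $t0, 22  (cmp 10,22)
blt loop: taken
$t4=M[12]=3
$t1=3^3=0
$t5=12+4=16
$t0=10+3=13
cmp $t0, 22  (cmp 13,22)
blt loop: taken
$t4=M[16]=8
$t1=0^8=8
$t5=16+4=20
$t0=13+3=16
cmp $t0, 22  (cmp 16,22)
blt loop: taken
$t4=M[20]=24
$t1=8^24=16
$t5=20+4=24
$t0=16+3=19
cmp $t0, 22  (cmp 19,22)
blt loop: taken
$t4=M[24]=16
$t1=16^16=0
$t5=24+4=28
$t0=19+3=22
cmp $t0, 22  (cmp 22,22)
blt loop: not taken
halt.
Total executed instructions: 47.

47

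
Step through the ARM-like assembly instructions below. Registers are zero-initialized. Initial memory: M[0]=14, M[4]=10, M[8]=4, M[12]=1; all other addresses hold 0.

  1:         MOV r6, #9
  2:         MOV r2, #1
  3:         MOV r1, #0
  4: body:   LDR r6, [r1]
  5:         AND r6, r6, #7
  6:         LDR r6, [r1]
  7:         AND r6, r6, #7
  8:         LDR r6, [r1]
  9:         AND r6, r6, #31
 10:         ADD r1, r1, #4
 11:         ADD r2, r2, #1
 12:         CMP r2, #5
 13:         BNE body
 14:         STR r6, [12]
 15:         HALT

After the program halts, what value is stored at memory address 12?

1

MOV r6, #9 → r6=9
MOV r2, #1 → r2=1
MOV r1, #0 → r1=0
LDR r6, [r1] → r6=M[0]=14
AND r6, r6, #7 → r6=14&7=6
LDR r6, [r1] → r6=M[0]=14
AND r6, r6, #7 → r6=14&7=6
LDR r6, [r1] → r6=M[0]=14
AND r6, r6, #31 → r6=14&31=14
ADD r1, r1, #4 → r1=0+4=4
ADD r2, r2, #1 → r2=1+1=2
CMP r2, #5  (cmp 2,5)
BNE body: taken
LDR r6, [r1] → r6=M[4]=10
AND r6, r6, #7 → r6=10&7=2
LDR r6, [r1] → r6=M[4]=10
AND r6, r6, #7 → r6=10&7=2
LDR r6, [r1] → r6=M[4]=10
AND r6, r6, #31 → r6=10&31=10
ADD r1, r1, #4 → r1=4+4=8
ADD r2, r2, #1 → r2=2+1=3
CMP r2, #5  (cmp 3,5)
BNE body: taken
LDR r6, [r1] → r6=M[8]=4
AND r6, r6, #7 → r6=4&7=4
LDR r6, [r1] → r6=M[8]=4
AND r6, r6, #7 → r6=4&7=4
LDR r6, [r1] → r6=M[8]=4
AND r6, r6, #31 → r6=4&31=4
ADD r1, r1, #4 → r1=8+4=12
ADD r2, r2, #1 → r2=3+1=4
CMP r2, #5  (cmp 4,5)
BNE body: taken
LDR r6, [r1] → r6=M[12]=1
AND r6, r6, #7 → r6=1&7=1
LDR r6, [r1] → r6=M[12]=1
AND r6, r6, #7 → r6=1&7=1
LDR r6, [r1] → r6=M[12]=1
AND r6, r6, #31 → r6=1&31=1
ADD r1, r1, #4 → r1=12+4=16
ADD r2, r2, #1 → r2=4+1=5
CMP r2, #5  (cmp 5,5)
BNE body: not taken
STR r6, [12] → M[12]=1
halt.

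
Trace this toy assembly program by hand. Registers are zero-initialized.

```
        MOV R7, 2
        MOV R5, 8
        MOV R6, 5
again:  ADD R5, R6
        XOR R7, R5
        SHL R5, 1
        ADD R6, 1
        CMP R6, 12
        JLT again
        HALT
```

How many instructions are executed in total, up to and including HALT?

R7=2
R5=8
R6=5
R5=8+5=13
R7=2^13=15
R5=13<<1=26
R6=5+1=6
CMP R6, 12  (cmp 6,12)
JLT again: taken
R5=26+6=32
R7=15^32=47
R5=32<<1=64
R6=6+1=7
CMP R6, 12  (cmp 7,12)
JLT again: taken
R5=64+7=71
R7=47^71=104
R5=71<<1=142
R6=7+1=8
CMP R6, 12  (cmp 8,12)
JLT again: taken
R5=142+8=150
R7=104^150=254
R5=150<<1=300
R6=8+1=9
CMP R6, 12  (cmp 9,12)
JLT again: taken
R5=300+9=309
R7=254^309=459
R5=309<<1=618
R6=9+1=10
CMP R6, 12  (cmp 10,12)
JLT again: taken
R5=618+10=628
R7=459^628=959
R5=628<<1=1256
R6=10+1=11
CMP R6, 12  (cmp 11,12)
JLT again: taken
R5=1256+11=1267
R7=959^1267=1868
R5=1267<<1=2534
R6=11+1=12
CMP R6, 12  (cmp 12,12)
JLT again: not taken
halt.
Total executed instructions: 46.

46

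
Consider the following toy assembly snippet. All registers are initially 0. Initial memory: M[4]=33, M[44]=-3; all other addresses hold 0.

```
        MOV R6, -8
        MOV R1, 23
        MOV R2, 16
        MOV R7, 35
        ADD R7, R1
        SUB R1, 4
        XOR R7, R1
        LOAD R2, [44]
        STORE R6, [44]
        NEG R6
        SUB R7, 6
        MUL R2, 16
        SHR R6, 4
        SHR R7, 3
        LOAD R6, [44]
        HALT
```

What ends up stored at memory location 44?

after MOV R6, -8: R6=-8
after MOV R1, 23: R1=23
after MOV R2, 16: R2=16
after MOV R7, 35: R7=35
after ADD R7, R1: R7=35+23=58
after SUB R1, 4: R1=23-4=19
after XOR R7, R1: R7=58^19=41
after LOAD R2, [44]: R2=M[44]=-3
STORE R6, [44] → M[44]=-8
after NEG R6: R6=-(-8)=8
after SUB R7, 6: R7=41-6=35
after MUL R2, 16: R2=(-3)*16=-48
after SHR R6, 4: R6=8>>4=0
after SHR R7, 3: R7=35>>3=4
after LOAD R6, [44]: R6=M[44]=-8
halt.

-8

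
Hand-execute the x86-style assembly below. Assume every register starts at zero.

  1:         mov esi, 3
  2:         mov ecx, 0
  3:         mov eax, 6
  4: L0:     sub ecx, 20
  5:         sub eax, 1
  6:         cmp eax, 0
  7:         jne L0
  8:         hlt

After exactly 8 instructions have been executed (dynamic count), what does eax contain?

mov esi, 3 → esi=3
mov ecx, 0 → ecx=0
mov eax, 6 → eax=6
sub ecx, 20 → ecx=0-20=-20
sub eax, 1 → eax=6-1=5
cmp eax, 0  (cmp 5,0)
jne L0: taken
sub ecx, 20 → ecx=(-20)-20=-40
After step 8: eax = 5.

5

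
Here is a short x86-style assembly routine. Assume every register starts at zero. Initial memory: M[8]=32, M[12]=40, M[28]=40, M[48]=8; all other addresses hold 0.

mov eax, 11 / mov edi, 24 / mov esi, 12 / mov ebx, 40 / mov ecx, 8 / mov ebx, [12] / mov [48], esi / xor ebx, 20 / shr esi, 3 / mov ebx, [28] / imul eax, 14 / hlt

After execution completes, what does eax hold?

154

eax=11
edi=24
esi=12
ebx=40
ecx=8
ebx=M[12]=40
mov [48], esi → M[48]=12
ebx=40^20=60
esi=12>>3=1
ebx=M[28]=40
eax=11*14=154
halt.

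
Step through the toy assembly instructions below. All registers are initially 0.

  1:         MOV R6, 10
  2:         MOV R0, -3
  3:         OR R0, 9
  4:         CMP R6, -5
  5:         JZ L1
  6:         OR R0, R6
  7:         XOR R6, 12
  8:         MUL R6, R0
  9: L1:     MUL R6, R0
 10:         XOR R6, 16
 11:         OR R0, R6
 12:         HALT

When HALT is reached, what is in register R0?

after MOV R6, 10: R6=10
after MOV R0, -3: R0=-3
after OR R0, 9: R0=(-3)|9=-3
CMP R6, -5  (cmp 10,-5)
JZ L1: not taken
after OR R0, R6: R0=(-3)|10=-1
after XOR R6, 12: R6=10^12=6
after MUL R6, R0: R6=6*(-1)=-6
after MUL R6, R0: R6=(-6)*(-1)=6
after XOR R6, 16: R6=6^16=22
after OR R0, R6: R0=(-1)|22=-1
halt.

-1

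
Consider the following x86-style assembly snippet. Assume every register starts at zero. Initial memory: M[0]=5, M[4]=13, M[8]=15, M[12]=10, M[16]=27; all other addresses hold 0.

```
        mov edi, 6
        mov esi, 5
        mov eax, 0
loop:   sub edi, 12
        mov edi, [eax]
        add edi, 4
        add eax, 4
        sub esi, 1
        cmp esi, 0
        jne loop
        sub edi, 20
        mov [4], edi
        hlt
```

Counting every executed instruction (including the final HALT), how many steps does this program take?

mov edi, 6 → edi=6
mov esi, 5 → esi=5
mov eax, 0 → eax=0
sub edi, 12 → edi=6-12=-6
mov edi, [eax] → edi=M[0]=5
add edi, 4 → edi=5+4=9
add eax, 4 → eax=0+4=4
sub esi, 1 → esi=5-1=4
cmp esi, 0  (cmp 4,0)
jne loop: taken
sub edi, 12 → edi=9-12=-3
mov edi, [eax] → edi=M[4]=13
add edi, 4 → edi=13+4=17
add eax, 4 → eax=4+4=8
sub esi, 1 → esi=4-1=3
cmp esi, 0  (cmp 3,0)
jne loop: taken
sub edi, 12 → edi=17-12=5
mov edi, [eax] → edi=M[8]=15
add edi, 4 → edi=15+4=19
add eax, 4 → eax=8+4=12
sub esi, 1 → esi=3-1=2
cmp esi, 0  (cmp 2,0)
jne loop: taken
sub edi, 12 → edi=19-12=7
mov edi, [eax] → edi=M[12]=10
add edi, 4 → edi=10+4=14
add eax, 4 → eax=12+4=16
sub esi, 1 → esi=2-1=1
cmp esi, 0  (cmp 1,0)
jne loop: taken
sub edi, 12 → edi=14-12=2
mov edi, [eax] → edi=M[16]=27
add edi, 4 → edi=27+4=31
add eax, 4 → eax=16+4=20
sub esi, 1 → esi=1-1=0
cmp esi, 0  (cmp 0,0)
jne loop: not taken
sub edi, 20 → edi=31-20=11
mov [4], edi → M[4]=11
halt.
Total executed instructions: 41.

41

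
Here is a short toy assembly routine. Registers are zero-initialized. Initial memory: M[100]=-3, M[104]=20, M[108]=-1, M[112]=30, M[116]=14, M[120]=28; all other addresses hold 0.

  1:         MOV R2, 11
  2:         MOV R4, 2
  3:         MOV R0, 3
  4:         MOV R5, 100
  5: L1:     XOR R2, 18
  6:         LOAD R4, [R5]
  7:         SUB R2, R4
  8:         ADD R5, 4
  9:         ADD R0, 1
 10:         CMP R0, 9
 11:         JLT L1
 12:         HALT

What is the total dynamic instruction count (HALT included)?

47

MOV R2, 11 → R2=11
MOV R4, 2 → R4=2
MOV R0, 3 → R0=3
MOV R5, 100 → R5=100
XOR R2, 18 → R2=11^18=25
LOAD R4, [R5] → R4=M[100]=-3
SUB R2, R4 → R2=25-(-3)=28
ADD R5, 4 → R5=100+4=104
ADD R0, 1 → R0=3+1=4
CMP R0, 9  (cmp 4,9)
JLT L1: taken
XOR R2, 18 → R2=28^18=14
LOAD R4, [R5] → R4=M[104]=20
SUB R2, R4 → R2=14-20=-6
ADD R5, 4 → R5=104+4=108
ADD R0, 1 → R0=4+1=5
CMP R0, 9  (cmp 5,9)
JLT L1: taken
XOR R2, 18 → R2=(-6)^18=-24
LOAD R4, [R5] → R4=M[108]=-1
SUB R2, R4 → R2=(-24)-(-1)=-23
ADD R5, 4 → R5=108+4=112
ADD R0, 1 → R0=5+1=6
CMP R0, 9  (cmp 6,9)
JLT L1: taken
XOR R2, 18 → R2=(-23)^18=-5
LOAD R4, [R5] → R4=M[112]=30
SUB R2, R4 → R2=(-5)-30=-35
ADD R5, 4 → R5=112+4=116
ADD R0, 1 → R0=6+1=7
CMP R0, 9  (cmp 7,9)
JLT L1: taken
XOR R2, 18 → R2=(-35)^18=-49
LOAD R4, [R5] → R4=M[116]=14
SUB R2, R4 → R2=(-49)-14=-63
ADD R5, 4 → R5=116+4=120
ADD R0, 1 → R0=7+1=8
CMP R0, 9  (cmp 8,9)
JLT L1: taken
XOR R2, 18 → R2=(-63)^18=-45
LOAD R4, [R5] → R4=M[120]=28
SUB R2, R4 → R2=(-45)-28=-73
ADD R5, 4 → R5=120+4=124
ADD R0, 1 → R0=8+1=9
CMP R0, 9  (cmp 9,9)
JLT L1: not taken
halt.
Total executed instructions: 47.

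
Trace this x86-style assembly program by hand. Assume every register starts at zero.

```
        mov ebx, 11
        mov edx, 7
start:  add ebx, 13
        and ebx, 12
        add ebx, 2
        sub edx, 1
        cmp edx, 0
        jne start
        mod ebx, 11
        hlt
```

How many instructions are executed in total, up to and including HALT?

ebx=11
edx=7
ebx=11+13=24
ebx=24&12=8
ebx=8+2=10
edx=7-1=6
cmp edx, 0  (cmp 6,0)
jne start: taken
ebx=10+13=23
ebx=23&12=4
ebx=4+2=6
edx=6-1=5
cmp edx, 0  (cmp 5,0)
jne start: taken
ebx=6+13=19
ebx=19&12=0
ebx=0+2=2
edx=5-1=4
cmp edx, 0  (cmp 4,0)
jne start: taken
ebx=2+13=15
ebx=15&12=12
ebx=12+2=14
edx=4-1=3
cmp edx, 0  (cmp 3,0)
jne start: taken
ebx=14+13=27
ebx=27&12=8
ebx=8+2=10
edx=3-1=2
cmp edx, 0  (cmp 2,0)
jne start: taken
ebx=10+13=23
ebx=23&12=4
ebx=4+2=6
edx=2-1=1
cmp edx, 0  (cmp 1,0)
jne start: taken
ebx=6+13=19
ebx=19&12=0
ebx=0+2=2
edx=1-1=0
cmp edx, 0  (cmp 0,0)
jne start: not taken
ebx=2%11=2
halt.
Total executed instructions: 46.

46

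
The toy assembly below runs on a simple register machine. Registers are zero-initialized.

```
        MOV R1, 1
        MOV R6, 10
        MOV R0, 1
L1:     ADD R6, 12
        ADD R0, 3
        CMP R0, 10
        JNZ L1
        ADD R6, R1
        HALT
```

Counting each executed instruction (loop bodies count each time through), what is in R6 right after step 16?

after MOV R1, 1: R1=1
after MOV R6, 10: R6=10
after MOV R0, 1: R0=1
after ADD R6, 12: R6=10+12=22
after ADD R0, 3: R0=1+3=4
CMP R0, 10  (cmp 4,10)
JNZ L1: taken
after ADD R6, 12: R6=22+12=34
after ADD R0, 3: R0=4+3=7
CMP R0, 10  (cmp 7,10)
JNZ L1: taken
after ADD R6, 12: R6=34+12=46
after ADD R0, 3: R0=7+3=10
CMP R0, 10  (cmp 10,10)
JNZ L1: not taken
after ADD R6, R1: R6=46+1=47
After step 16: R6 = 47.

47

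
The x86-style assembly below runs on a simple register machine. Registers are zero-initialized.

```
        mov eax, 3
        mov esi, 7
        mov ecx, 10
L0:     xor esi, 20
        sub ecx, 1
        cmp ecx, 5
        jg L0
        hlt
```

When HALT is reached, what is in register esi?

19

mov eax, 3 → eax=3
mov esi, 7 → esi=7
mov ecx, 10 → ecx=10
xor esi, 20 → esi=7^20=19
sub ecx, 1 → ecx=10-1=9
cmp ecx, 5  (cmp 9,5)
jg L0: taken
xor esi, 20 → esi=19^20=7
sub ecx, 1 → ecx=9-1=8
cmp ecx, 5  (cmp 8,5)
jg L0: taken
xor esi, 20 → esi=7^20=19
sub ecx, 1 → ecx=8-1=7
cmp ecx, 5  (cmp 7,5)
jg L0: taken
xor esi, 20 → esi=19^20=7
sub ecx, 1 → ecx=7-1=6
cmp ecx, 5  (cmp 6,5)
jg L0: taken
xor esi, 20 → esi=7^20=19
sub ecx, 1 → ecx=6-1=5
cmp ecx, 5  (cmp 5,5)
jg L0: not taken
halt.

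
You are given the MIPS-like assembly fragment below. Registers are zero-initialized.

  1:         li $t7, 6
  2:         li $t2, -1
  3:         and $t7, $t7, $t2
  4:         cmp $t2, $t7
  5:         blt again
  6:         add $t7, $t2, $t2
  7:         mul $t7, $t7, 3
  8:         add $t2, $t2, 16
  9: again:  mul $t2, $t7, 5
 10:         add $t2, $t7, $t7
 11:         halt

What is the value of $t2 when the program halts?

li $t7, 6 → $t7=6
li $t2, -1 → $t2=-1
and $t7, $t7, $t2 → $t7=6&(-1)=6
cmp $t2, $t7  (cmp -1,6)
blt again: taken
mul $t2, $t7, 5 → $t2=6*5=30
add $t2, $t7, $t7 → $t2=6+6=12
halt.

12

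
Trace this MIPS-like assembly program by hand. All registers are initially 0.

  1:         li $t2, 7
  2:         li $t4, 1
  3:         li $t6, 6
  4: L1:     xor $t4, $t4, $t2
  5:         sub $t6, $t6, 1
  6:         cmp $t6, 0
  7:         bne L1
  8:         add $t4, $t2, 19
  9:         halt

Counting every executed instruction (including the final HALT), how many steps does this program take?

29

after li $t2, 7: $t2=7
after li $t4, 1: $t4=1
after li $t6, 6: $t6=6
after xor $t4, $t4, $t2: $t4=1^7=6
after sub $t6, $t6, 1: $t6=6-1=5
cmp $t6, 0  (cmp 5,0)
bne L1: taken
after xor $t4, $t4, $t2: $t4=6^7=1
after sub $t6, $t6, 1: $t6=5-1=4
cmp $t6, 0  (cmp 4,0)
bne L1: taken
after xor $t4, $t4, $t2: $t4=1^7=6
after sub $t6, $t6, 1: $t6=4-1=3
cmp $t6, 0  (cmp 3,0)
bne L1: taken
after xor $t4, $t4, $t2: $t4=6^7=1
after sub $t6, $t6, 1: $t6=3-1=2
cmp $t6, 0  (cmp 2,0)
bne L1: taken
after xor $t4, $t4, $t2: $t4=1^7=6
after sub $t6, $t6, 1: $t6=2-1=1
cmp $t6, 0  (cmp 1,0)
bne L1: taken
after xor $t4, $t4, $t2: $t4=6^7=1
after sub $t6, $t6, 1: $t6=1-1=0
cmp $t6, 0  (cmp 0,0)
bne L1: not taken
after add $t4, $t2, 19: $t4=7+19=26
halt.
Total executed instructions: 29.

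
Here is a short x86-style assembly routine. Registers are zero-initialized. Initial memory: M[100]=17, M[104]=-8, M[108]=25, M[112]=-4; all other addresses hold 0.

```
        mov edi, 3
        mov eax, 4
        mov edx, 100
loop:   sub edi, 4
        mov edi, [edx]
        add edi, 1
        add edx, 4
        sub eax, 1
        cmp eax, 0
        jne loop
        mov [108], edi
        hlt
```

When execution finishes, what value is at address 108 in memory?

-3

after mov edi, 3: edi=3
after mov eax, 4: eax=4
after mov edx, 100: edx=100
after sub edi, 4: edi=3-4=-1
after mov edi, [edx]: edi=M[100]=17
after add edi, 1: edi=17+1=18
after add edx, 4: edx=100+4=104
after sub eax, 1: eax=4-1=3
cmp eax, 0  (cmp 3,0)
jne loop: taken
after sub edi, 4: edi=18-4=14
after mov edi, [edx]: edi=M[104]=-8
after add edi, 1: edi=(-8)+1=-7
after add edx, 4: edx=104+4=108
after sub eax, 1: eax=3-1=2
cmp eax, 0  (cmp 2,0)
jne loop: taken
after sub edi, 4: edi=(-7)-4=-11
after mov edi, [edx]: edi=M[108]=25
after add edi, 1: edi=25+1=26
after add edx, 4: edx=108+4=112
after sub eax, 1: eax=2-1=1
cmp eax, 0  (cmp 1,0)
jne loop: taken
after sub edi, 4: edi=26-4=22
after mov edi, [edx]: edi=M[112]=-4
after add edi, 1: edi=(-4)+1=-3
after add edx, 4: edx=112+4=116
after sub eax, 1: eax=1-1=0
cmp eax, 0  (cmp 0,0)
jne loop: not taken
mov [108], edi → M[108]=-3
halt.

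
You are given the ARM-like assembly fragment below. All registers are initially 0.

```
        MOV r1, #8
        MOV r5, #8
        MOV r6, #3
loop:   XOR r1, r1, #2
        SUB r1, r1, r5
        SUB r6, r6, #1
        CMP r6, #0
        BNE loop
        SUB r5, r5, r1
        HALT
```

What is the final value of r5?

22

MOV r1, #8 → r1=8
MOV r5, #8 → r5=8
MOV r6, #3 → r6=3
XOR r1, r1, #2 → r1=8^2=10
SUB r1, r1, r5 → r1=10-8=2
SUB r6, r6, #1 → r6=3-1=2
CMP r6, #0  (cmp 2,0)
BNE loop: taken
XOR r1, r1, #2 → r1=2^2=0
SUB r1, r1, r5 → r1=0-8=-8
SUB r6, r6, #1 → r6=2-1=1
CMP r6, #0  (cmp 1,0)
BNE loop: taken
XOR r1, r1, #2 → r1=(-8)^2=-6
SUB r1, r1, r5 → r1=(-6)-8=-14
SUB r6, r6, #1 → r6=1-1=0
CMP r6, #0  (cmp 0,0)
BNE loop: not taken
SUB r5, r5, r1 → r5=8-(-14)=22
halt.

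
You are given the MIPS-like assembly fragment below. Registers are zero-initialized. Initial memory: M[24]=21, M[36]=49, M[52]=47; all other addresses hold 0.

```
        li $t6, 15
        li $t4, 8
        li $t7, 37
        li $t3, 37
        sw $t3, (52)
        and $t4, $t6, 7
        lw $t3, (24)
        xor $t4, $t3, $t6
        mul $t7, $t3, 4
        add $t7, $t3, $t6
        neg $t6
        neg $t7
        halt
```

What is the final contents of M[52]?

37

$t6=15
$t4=8
$t7=37
$t3=37
sw $t3, (52) → M[52]=37
$t4=15&7=7
$t3=M[24]=21
$t4=21^15=26
$t7=21*4=84
$t7=21+15=36
$t6=-(15)=-15
$t7=-(36)=-36
halt.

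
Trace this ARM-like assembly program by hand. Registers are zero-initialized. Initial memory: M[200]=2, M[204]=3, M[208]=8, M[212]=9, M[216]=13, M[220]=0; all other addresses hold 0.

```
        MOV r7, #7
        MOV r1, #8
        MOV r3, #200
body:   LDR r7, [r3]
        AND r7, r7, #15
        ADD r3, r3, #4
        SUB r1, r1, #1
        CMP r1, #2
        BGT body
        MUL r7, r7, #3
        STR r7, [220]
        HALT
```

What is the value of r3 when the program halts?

after MOV r7, #7: r7=7
after MOV r1, #8: r1=8
after MOV r3, #200: r3=200
after LDR r7, [r3]: r7=M[200]=2
after AND r7, r7, #15: r7=2&15=2
after ADD r3, r3, #4: r3=200+4=204
after SUB r1, r1, #1: r1=8-1=7
CMP r1, #2  (cmp 7,2)
BGT body: taken
after LDR r7, [r3]: r7=M[204]=3
after AND r7, r7, #15: r7=3&15=3
after ADD r3, r3, #4: r3=204+4=208
after SUB r1, r1, #1: r1=7-1=6
CMP r1, #2  (cmp 6,2)
BGT body: taken
after LDR r7, [r3]: r7=M[208]=8
after AND r7, r7, #15: r7=8&15=8
after ADD r3, r3, #4: r3=208+4=212
after SUB r1, r1, #1: r1=6-1=5
CMP r1, #2  (cmp 5,2)
BGT body: taken
after LDR r7, [r3]: r7=M[212]=9
after AND r7, r7, #15: r7=9&15=9
after ADD r3, r3, #4: r3=212+4=216
after SUB r1, r1, #1: r1=5-1=4
CMP r1, #2  (cmp 4,2)
BGT body: taken
after LDR r7, [r3]: r7=M[216]=13
after AND r7, r7, #15: r7=13&15=13
after ADD r3, r3, #4: r3=216+4=220
after SUB r1, r1, #1: r1=4-1=3
CMP r1, #2  (cmp 3,2)
BGT body: taken
after LDR r7, [r3]: r7=M[220]=0
after AND r7, r7, #15: r7=0&15=0
after ADD r3, r3, #4: r3=220+4=224
after SUB r1, r1, #1: r1=3-1=2
CMP r1, #2  (cmp 2,2)
BGT body: not taken
after MUL r7, r7, #3: r7=0*3=0
STR r7, [220] → M[220]=0
halt.

224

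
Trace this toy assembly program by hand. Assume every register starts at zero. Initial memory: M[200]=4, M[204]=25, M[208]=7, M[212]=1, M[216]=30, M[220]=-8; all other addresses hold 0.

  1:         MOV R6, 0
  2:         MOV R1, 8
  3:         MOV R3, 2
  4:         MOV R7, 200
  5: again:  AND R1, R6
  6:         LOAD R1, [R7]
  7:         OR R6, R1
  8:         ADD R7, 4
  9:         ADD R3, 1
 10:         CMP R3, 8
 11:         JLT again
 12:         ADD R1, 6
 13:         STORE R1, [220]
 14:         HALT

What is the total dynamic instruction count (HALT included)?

49

MOV R6, 0 → R6=0
MOV R1, 8 → R1=8
MOV R3, 2 → R3=2
MOV R7, 200 → R7=200
AND R1, R6 → R1=8&0=0
LOAD R1, [R7] → R1=M[200]=4
OR R6, R1 → R6=0|4=4
ADD R7, 4 → R7=200+4=204
ADD R3, 1 → R3=2+1=3
CMP R3, 8  (cmp 3,8)
JLT again: taken
AND R1, R6 → R1=4&4=4
LOAD R1, [R7] → R1=M[204]=25
OR R6, R1 → R6=4|25=29
ADD R7, 4 → R7=204+4=208
ADD R3, 1 → R3=3+1=4
CMP R3, 8  (cmp 4,8)
JLT again: taken
AND R1, R6 → R1=25&29=25
LOAD R1, [R7] → R1=M[208]=7
OR R6, R1 → R6=29|7=31
ADD R7, 4 → R7=208+4=212
ADD R3, 1 → R3=4+1=5
CMP R3, 8  (cmp 5,8)
JLT again: taken
AND R1, R6 → R1=7&31=7
LOAD R1, [R7] → R1=M[212]=1
OR R6, R1 → R6=31|1=31
ADD R7, 4 → R7=212+4=216
ADD R3, 1 → R3=5+1=6
CMP R3, 8  (cmp 6,8)
JLT again: taken
AND R1, R6 → R1=1&31=1
LOAD R1, [R7] → R1=M[216]=30
OR R6, R1 → R6=31|30=31
ADD R7, 4 → R7=216+4=220
ADD R3, 1 → R3=6+1=7
CMP R3, 8  (cmp 7,8)
JLT again: taken
AND R1, R6 → R1=30&31=30
LOAD R1, [R7] → R1=M[220]=-8
OR R6, R1 → R6=31|(-8)=-1
ADD R7, 4 → R7=220+4=224
ADD R3, 1 → R3=7+1=8
CMP R3, 8  (cmp 8,8)
JLT again: not taken
ADD R1, 6 → R1=(-8)+6=-2
STORE R1, [220] → M[220]=-2
halt.
Total executed instructions: 49.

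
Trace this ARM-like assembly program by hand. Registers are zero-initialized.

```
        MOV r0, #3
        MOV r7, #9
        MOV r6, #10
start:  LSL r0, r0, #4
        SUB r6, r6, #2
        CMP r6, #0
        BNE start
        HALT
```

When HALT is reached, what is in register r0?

3145728

MOV r0, #3 → r0=3
MOV r7, #9 → r7=9
MOV r6, #10 → r6=10
LSL r0, r0, #4 → r0=3<<4=48
SUB r6, r6, #2 → r6=10-2=8
CMP r6, #0  (cmp 8,0)
BNE start: taken
LSL r0, r0, #4 → r0=48<<4=768
SUB r6, r6, #2 → r6=8-2=6
CMP r6, #0  (cmp 6,0)
BNE start: taken
LSL r0, r0, #4 → r0=768<<4=12288
SUB r6, r6, #2 → r6=6-2=4
CMP r6, #0  (cmp 4,0)
BNE start: taken
LSL r0, r0, #4 → r0=12288<<4=196608
SUB r6, r6, #2 → r6=4-2=2
CMP r6, #0  (cmp 2,0)
BNE start: taken
LSL r0, r0, #4 → r0=196608<<4=3145728
SUB r6, r6, #2 → r6=2-2=0
CMP r6, #0  (cmp 0,0)
BNE start: not taken
halt.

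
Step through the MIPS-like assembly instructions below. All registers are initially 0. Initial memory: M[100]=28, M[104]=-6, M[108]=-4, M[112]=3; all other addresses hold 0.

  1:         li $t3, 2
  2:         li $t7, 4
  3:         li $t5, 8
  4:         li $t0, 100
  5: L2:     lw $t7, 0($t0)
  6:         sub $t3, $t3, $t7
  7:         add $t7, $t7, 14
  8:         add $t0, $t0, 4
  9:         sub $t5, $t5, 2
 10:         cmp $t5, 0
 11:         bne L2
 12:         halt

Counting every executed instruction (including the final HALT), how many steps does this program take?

li $t3, 2 → $t3=2
li $t7, 4 → $t7=4
li $t5, 8 → $t5=8
li $t0, 100 → $t0=100
lw $t7, 0($t0) → $t7=M[100]=28
sub $t3, $t3, $t7 → $t3=2-28=-26
add $t7, $t7, 14 → $t7=28+14=42
add $t0, $t0, 4 → $t0=100+4=104
sub $t5, $t5, 2 → $t5=8-2=6
cmp $t5, 0  (cmp 6,0)
bne L2: taken
lw $t7, 0($t0) → $t7=M[104]=-6
sub $t3, $t3, $t7 → $t3=(-26)-(-6)=-20
add $t7, $t7, 14 → $t7=(-6)+14=8
add $t0, $t0, 4 → $t0=104+4=108
sub $t5, $t5, 2 → $t5=6-2=4
cmp $t5, 0  (cmp 4,0)
bne L2: taken
lw $t7, 0($t0) → $t7=M[108]=-4
sub $t3, $t3, $t7 → $t3=(-20)-(-4)=-16
add $t7, $t7, 14 → $t7=(-4)+14=10
add $t0, $t0, 4 → $t0=108+4=112
sub $t5, $t5, 2 → $t5=4-2=2
cmp $t5, 0  (cmp 2,0)
bne L2: taken
lw $t7, 0($t0) → $t7=M[112]=3
sub $t3, $t3, $t7 → $t3=(-16)-3=-19
add $t7, $t7, 14 → $t7=3+14=17
add $t0, $t0, 4 → $t0=112+4=116
sub $t5, $t5, 2 → $t5=2-2=0
cmp $t5, 0  (cmp 0,0)
bne L2: not taken
halt.
Total executed instructions: 33.

33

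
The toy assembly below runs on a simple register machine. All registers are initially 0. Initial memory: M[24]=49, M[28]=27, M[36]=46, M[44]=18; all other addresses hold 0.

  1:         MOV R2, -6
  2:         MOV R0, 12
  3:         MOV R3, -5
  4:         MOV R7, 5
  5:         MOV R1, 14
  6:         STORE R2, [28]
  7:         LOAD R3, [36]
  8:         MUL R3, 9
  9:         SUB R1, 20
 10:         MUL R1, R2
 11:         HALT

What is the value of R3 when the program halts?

414

R2=-6
R0=12
R3=-5
R7=5
R1=14
STORE R2, [28] → M[28]=-6
R3=M[36]=46
R3=46*9=414
R1=14-20=-6
R1=(-6)*(-6)=36
halt.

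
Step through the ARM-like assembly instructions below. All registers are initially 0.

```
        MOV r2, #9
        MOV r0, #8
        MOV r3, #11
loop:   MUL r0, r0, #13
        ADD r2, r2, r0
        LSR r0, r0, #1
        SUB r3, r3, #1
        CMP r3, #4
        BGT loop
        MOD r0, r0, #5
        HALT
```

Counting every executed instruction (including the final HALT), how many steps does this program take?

47

r2=9
r0=8
r3=11
r0=8*13=104
r2=9+104=113
r0=104>>1=52
r3=11-1=10
CMP r3, #4  (cmp 10,4)
BGT loop: taken
r0=52*13=676
r2=113+676=789
r0=676>>1=338
r3=10-1=9
CMP r3, #4  (cmp 9,4)
BGT loop: taken
r0=338*13=4394
r2=789+4394=5183
r0=4394>>1=2197
r3=9-1=8
CMP r3, #4  (cmp 8,4)
BGT loop: taken
r0=2197*13=28561
r2=5183+28561=33744
r0=28561>>1=14280
r3=8-1=7
CMP r3, #4  (cmp 7,4)
BGT loop: taken
r0=14280*13=185640
r2=33744+185640=219384
r0=185640>>1=92820
r3=7-1=6
CMP r3, #4  (cmp 6,4)
BGT loop: taken
r0=92820*13=1206660
r2=219384+1206660=1426044
r0=1206660>>1=603330
r3=6-1=5
CMP r3, #4  (cmp 5,4)
BGT loop: taken
r0=603330*13=7843290
r2=1426044+7843290=9269334
r0=7843290>>1=3921645
r3=5-1=4
CMP r3, #4  (cmp 4,4)
BGT loop: not taken
r0=3921645%5=0
halt.
Total executed instructions: 47.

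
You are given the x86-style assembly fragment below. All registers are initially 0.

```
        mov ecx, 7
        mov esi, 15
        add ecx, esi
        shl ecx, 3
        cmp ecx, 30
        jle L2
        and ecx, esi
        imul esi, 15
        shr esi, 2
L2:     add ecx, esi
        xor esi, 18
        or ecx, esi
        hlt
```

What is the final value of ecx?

after mov ecx, 7: ecx=7
after mov esi, 15: esi=15
after add ecx, esi: ecx=7+15=22
after shl ecx, 3: ecx=22<<3=176
cmp ecx, 30  (cmp 176,30)
jle L2: not taken
after and ecx, esi: ecx=176&15=0
after imul esi, 15: esi=15*15=225
after shr esi, 2: esi=225>>2=56
after add ecx, esi: ecx=0+56=56
after xor esi, 18: esi=56^18=42
after or ecx, esi: ecx=56|42=58
halt.

58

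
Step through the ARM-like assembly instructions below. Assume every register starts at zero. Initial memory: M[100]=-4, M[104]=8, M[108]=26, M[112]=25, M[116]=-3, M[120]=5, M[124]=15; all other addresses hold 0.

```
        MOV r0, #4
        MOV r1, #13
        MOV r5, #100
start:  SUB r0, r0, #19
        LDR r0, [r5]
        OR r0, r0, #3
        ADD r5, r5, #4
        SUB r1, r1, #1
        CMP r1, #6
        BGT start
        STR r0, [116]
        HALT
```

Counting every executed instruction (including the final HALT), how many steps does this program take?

after MOV r0, #4: r0=4
after MOV r1, #13: r1=13
after MOV r5, #100: r5=100
after SUB r0, r0, #19: r0=4-19=-15
after LDR r0, [r5]: r0=M[100]=-4
after OR r0, r0, #3: r0=(-4)|3=-1
after ADD r5, r5, #4: r5=100+4=104
after SUB r1, r1, #1: r1=13-1=12
CMP r1, #6  (cmp 12,6)
BGT start: taken
after SUB r0, r0, #19: r0=(-1)-19=-20
after LDR r0, [r5]: r0=M[104]=8
after OR r0, r0, #3: r0=8|3=11
after ADD r5, r5, #4: r5=104+4=108
after SUB r1, r1, #1: r1=12-1=11
CMP r1, #6  (cmp 11,6)
BGT start: taken
after SUB r0, r0, #19: r0=11-19=-8
after LDR r0, [r5]: r0=M[108]=26
after OR r0, r0, #3: r0=26|3=27
after ADD r5, r5, #4: r5=108+4=112
after SUB r1, r1, #1: r1=11-1=10
CMP r1, #6  (cmp 10,6)
BGT start: taken
after SUB r0, r0, #19: r0=27-19=8
after LDR r0, [r5]: r0=M[112]=25
after OR r0, r0, #3: r0=25|3=27
after ADD r5, r5, #4: r5=112+4=116
after SUB r1, r1, #1: r1=10-1=9
CMP r1, #6  (cmp 9,6)
BGT start: taken
after SUB r0, r0, #19: r0=27-19=8
after LDR r0, [r5]: r0=M[116]=-3
after OR r0, r0, #3: r0=(-3)|3=-1
after ADD r5, r5, #4: r5=116+4=120
after SUB r1, r1, #1: r1=9-1=8
CMP r1, #6  (cmp 8,6)
BGT start: taken
after SUB r0, r0, #19: r0=(-1)-19=-20
after LDR r0, [r5]: r0=M[120]=5
after OR r0, r0, #3: r0=5|3=7
after ADD r5, r5, #4: r5=120+4=124
after SUB r1, r1, #1: r1=8-1=7
CMP r1, #6  (cmp 7,6)
BGT start: taken
after SUB r0, r0, #19: r0=7-19=-12
after LDR r0, [r5]: r0=M[124]=15
after OR r0, r0, #3: r0=15|3=15
after ADD r5, r5, #4: r5=124+4=128
after SUB r1, r1, #1: r1=7-1=6
CMP r1, #6  (cmp 6,6)
BGT start: not taken
STR r0, [116] → M[116]=15
halt.
Total executed instructions: 54.

54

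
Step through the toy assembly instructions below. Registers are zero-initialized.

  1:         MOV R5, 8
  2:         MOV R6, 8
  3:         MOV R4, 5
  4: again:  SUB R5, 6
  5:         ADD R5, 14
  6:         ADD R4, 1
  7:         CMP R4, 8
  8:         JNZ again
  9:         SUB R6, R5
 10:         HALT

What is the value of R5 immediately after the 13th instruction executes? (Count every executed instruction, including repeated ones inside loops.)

MOV R5, 8 → R5=8
MOV R6, 8 → R6=8
MOV R4, 5 → R4=5
SUB R5, 6 → R5=8-6=2
ADD R5, 14 → R5=2+14=16
ADD R4, 1 → R4=5+1=6
CMP R4, 8  (cmp 6,8)
JNZ again: taken
SUB R5, 6 → R5=16-6=10
ADD R5, 14 → R5=10+14=24
ADD R4, 1 → R4=6+1=7
CMP R4, 8  (cmp 7,8)
JNZ again: taken
After step 13: R5 = 24.

24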